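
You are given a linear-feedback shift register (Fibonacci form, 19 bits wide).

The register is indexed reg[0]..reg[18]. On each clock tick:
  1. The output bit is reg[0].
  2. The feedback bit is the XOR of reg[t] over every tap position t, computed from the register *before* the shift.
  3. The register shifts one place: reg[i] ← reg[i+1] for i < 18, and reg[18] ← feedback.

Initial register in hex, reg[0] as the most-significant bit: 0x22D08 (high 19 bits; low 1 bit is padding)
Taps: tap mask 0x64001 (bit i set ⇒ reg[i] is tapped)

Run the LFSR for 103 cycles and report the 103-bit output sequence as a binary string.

tick  register→output (feedback)
  0  0010001011010000100→0 (0)
  1  0100010110100001000→0 (0)
  2  1000101101000010000→1 (0)
  3  0001011010000100000→0 (0)
  4  0010110100001000000→0 (0)
  5  0101101000010000000→0 (0)
  6  1011010000100000000→1 (1)
  7  0110100001000000001→0 (1)
  8  1101000010000000011→1 (1)
  9  1010000100000000111→1 (1)
 10  0100001000000001111→0 (0)
 11  1000010000000011110→1 (1)
 12  0000100000000111101→0 (0)
 13  0001000000001111010→0 (0)
 14  0010000000011110100→0 (1)
 15  0100000000111101001→0 (1)
 16  1000000001111010011→1 (0)
 17  0000000011110100110→0 (1)
 18  0000000111101001101→0 (1)
 19  0000001111010011011→0 (1)
 20  0000011110100110111→0 (1)
 21  0000111101001101111→0 (0)
 22  0001111010011011110→0 (0)
 23  0011110100110111100→0 (1)
 24  0111101001101111001→0 (0)
 25  1111010011011110010→1 (1)
 26  1110100110111100101→1 (0)
 27  1101001101111001010→1 (0)
 28  1010011011110010100→1 (0)
 29  0100110111100101000→0 (0)
 30  1001101111001010000→1 (0)
 31  0011011110010100000→0 (0)
 32  0110111100101000000→0 (0)
 33  1101111001010000000→1 (1)
 34  1011110010100000001→1 (0)
 35  0111100101000000010→0 (1)
 36  1111001010000000101→1 (0)
 37  1110010100000001010→1 (0)
 38  1100101000000010100→1 (0)
 39  1001010000000101000→1 (1)
 40  0010100000001010001→0 (0)
 41  0101000000010100010→0 (1)
 42  1010000000101000101→1 (0)
 43  0100000001010001010→0 (1)
 44  1000000010100010101→1 (1)
 45  0000000101000101011→0 (0)
 46  0000001010001010110→0 (0)
 47  0000010100010101100→0 (0)
 48  0000101000101011000→0 (1)
 49  0001010001010110001→0 (0)
 50  0010100010101100010→0 (1)
 51  0101000101011000101→0 (1)
 52  1010001010110001011→1 (1)
 53  0100010101100010111→0 (1)
 54  1000101011000101111→1 (1)
 55  0001010110001011111→0 (1)
 56  0010101100010111111→0 (1)
 57  0101011000101111111→0 (1)
 58  1010110001011111111→1 (0)
 59  0101100010111111110→0 (0)
 60  1011000101111111100→1 (0)
 61  0110001011111111000→0 (1)
 62  1100010111111110001→1 (1)
 63  1000101111111100011→1 (1)
 64  0001011111111000111→0 (0)
 65  0010111111110001110→0 (1)
 66  0101111111100011101→0 (0)
 67  1011111111000111010→1 (1)
 68  0111111110001110101→0 (0)
 69  1111111100011101010→1 (0)
 70  1111111000111010100→1 (0)
 71  1111110001110101000→1 (1)
 72  1111100011101010001→1 (1)
 73  1111000111010100011→1 (1)
 74  1110001110101000111→1 (1)
 75  1100011101010001111→1 (1)
 76  1000111010100011111→1 (0)
 77  0001110101000111110→0 (0)
 78  0011101010001111100→0 (1)
 79  0111010100011111001→0 (0)
 80  1110101000111110010→1 (1)
 81  1101010001111100101→1 (0)
 82  1010100011111001010→1 (0)
 83  0101000111110010100→0 (1)
 84  1010001111100101001→1 (0)
 85  0100011111001010010→0 (0)
 86  1000111110010100100→1 (1)
 87  0001111100101001001→0 (1)
 88  0011111001010010011→0 (1)
 89  0111110010100100111→0 (0)
 90  1111100101001001110→1 (0)
 91  1111001010010011100→1 (0)
 92  1110010100100111000→1 (0)
 93  1100101001001110000→1 (0)
 94  1001010010011100000→1 (1)
 95  0010100100111000001→0 (1)
 96  0101001001110000011→0 (0)
 97  1010010011100000110→1 (0)
 98  0100100111000001100→0 (0)
 99  1001001110000011000→1 (0)
100  0010011100000110000→0 (1)
101  0100111000001100001→0 (1)
102  1001110000011000011→1 (1)

0010001011010000100000000111101001101111001010000000101000101011000101111111100011101010001111100101001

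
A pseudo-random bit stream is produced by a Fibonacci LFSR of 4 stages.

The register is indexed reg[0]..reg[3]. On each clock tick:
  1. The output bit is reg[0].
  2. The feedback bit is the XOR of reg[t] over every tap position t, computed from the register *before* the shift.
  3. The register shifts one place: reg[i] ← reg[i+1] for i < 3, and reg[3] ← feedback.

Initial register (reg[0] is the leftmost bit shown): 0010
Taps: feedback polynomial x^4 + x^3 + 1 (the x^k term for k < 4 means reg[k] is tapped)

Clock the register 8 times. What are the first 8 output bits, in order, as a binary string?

k : reg_k → out_k, fb_k
0: 0010 → 0, fb=0
1: 0100 → 0, fb=0
2: 1000 → 1, fb=1
3: 0001 → 0, fb=1
4: 0011 → 0, fb=1
5: 0111 → 0, fb=1
6: 1111 → 1, fb=0
7: 1110 → 1, fb=1

00100011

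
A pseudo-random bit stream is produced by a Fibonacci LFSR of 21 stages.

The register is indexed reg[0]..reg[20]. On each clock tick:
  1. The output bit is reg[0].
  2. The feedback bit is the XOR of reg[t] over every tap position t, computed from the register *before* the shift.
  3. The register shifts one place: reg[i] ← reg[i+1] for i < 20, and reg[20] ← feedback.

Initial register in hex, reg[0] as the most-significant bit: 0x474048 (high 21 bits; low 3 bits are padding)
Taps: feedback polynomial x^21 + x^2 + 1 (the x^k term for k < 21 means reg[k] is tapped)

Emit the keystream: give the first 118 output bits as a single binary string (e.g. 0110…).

0100011101000000010010101101001000001011000011001101000100111001111111001010111011110000011100001010100110001101100100

step | reg (before) | out | fb
   0 | 010001110100000001001 | 0 | 0
   1 | 100011101000000010010 | 1 | 1
   2 | 000111010000000100101 | 0 | 0
   3 | 001110100000001001010 | 0 | 1
   4 | 011101000000010010101 | 0 | 1
   5 | 111010000000100101011 | 1 | 0
   6 | 110100000001001010110 | 1 | 1
   7 | 101000000010010101101 | 1 | 0
   8 | 010000000100101011010 | 0 | 0
   9 | 100000001001010110100 | 1 | 1
  10 | 000000010010101101001 | 0 | 0
  11 | 000000100101011010010 | 0 | 0
  12 | 000001001010110100100 | 0 | 0
  13 | 000010010101101001000 | 0 | 0
  14 | 000100101011010010000 | 0 | 0
  15 | 001001010110100100000 | 0 | 1
  16 | 010010101101001000001 | 0 | 0
  17 | 100101011010010000010 | 1 | 1
  18 | 001010110100100000101 | 0 | 1
  19 | 010101101001000001011 | 0 | 0
  20 | 101011010010000010110 | 1 | 0
  21 | 010110100100000101100 | 0 | 0
  22 | 101101001000001011000 | 1 | 0
  23 | 011010010000010110000 | 0 | 1
  24 | 110100100000101100001 | 1 | 1
  25 | 101001000001011000011 | 1 | 0
  26 | 010010000010110000110 | 0 | 0
  27 | 100100000101100001100 | 1 | 1
  28 | 001000001011000011001 | 0 | 1
  29 | 010000010110000110011 | 0 | 0
  30 | 100000101100001100110 | 1 | 1
  31 | 000001011000011001101 | 0 | 0
  32 | 000010110000110011010 | 0 | 0
  33 | 000101100001100110100 | 0 | 0
  34 | 001011000011001101000 | 0 | 1
  35 | 010110000110011010001 | 0 | 0
  36 | 101100001100110100010 | 1 | 0
  37 | 011000011001101000100 | 0 | 1
  38 | 110000110011010001001 | 1 | 1
  39 | 100001100110100010011 | 1 | 1
  40 | 000011001101000100111 | 0 | 0
  41 | 000110011010001001110 | 0 | 0
  42 | 001100110100010011100 | 0 | 1
  43 | 011001101000100111001 | 0 | 1
  44 | 110011010001001110011 | 1 | 1
  45 | 100110100010011100111 | 1 | 1
  46 | 001101000100111001111 | 0 | 1
  47 | 011010001001110011111 | 0 | 1
  48 | 110100010011100111111 | 1 | 1
  49 | 101000100111001111111 | 1 | 0
  50 | 010001001110011111110 | 0 | 0
  51 | 100010011100111111100 | 1 | 1
  52 | 000100111001111111001 | 0 | 0
  53 | 001001110011111110010 | 0 | 1
  54 | 010011100111111100101 | 0 | 0
  55 | 100111001111111001010 | 1 | 1
  56 | 001110011111110010101 | 0 | 1
  57 | 011100111111100101011 | 0 | 1
  58 | 111001111111001010111 | 1 | 0
  59 | 110011111110010101110 | 1 | 1
  60 | 100111111100101011101 | 1 | 1
  61 | 001111111001010111011 | 0 | 1
  62 | 011111110010101110111 | 0 | 1
  63 | 111111100101011101111 | 1 | 0
  64 | 111111001010111011110 | 1 | 0
  65 | 111110010101110111100 | 1 | 0
  66 | 111100101011101111000 | 1 | 0
  67 | 111001010111011110000 | 1 | 0
  68 | 110010101110111100000 | 1 | 1
  69 | 100101011101111000001 | 1 | 1
  70 | 001010111011110000011 | 0 | 1
  71 | 010101110111100000111 | 0 | 0
  72 | 101011101111000001110 | 1 | 0
  73 | 010111011110000011100 | 0 | 0
  74 | 101110111100000111000 | 1 | 0
  75 | 011101111000001110000 | 0 | 1
  76 | 111011110000011100001 | 1 | 0
  77 | 110111100000111000010 | 1 | 1
  78 | 101111000001110000101 | 1 | 0
  79 | 011110000011100001010 | 0 | 1
  80 | 111100000111000010101 | 1 | 0
  81 | 111000001110000101010 | 1 | 0
  82 | 110000011100001010100 | 1 | 1
  83 | 100000111000010101001 | 1 | 1
  84 | 000001110000101010011 | 0 | 0
  85 | 000011100001010100110 | 0 | 0
  86 | 000111000010101001100 | 0 | 0
  87 | 001110000101010011000 | 0 | 1
  88 | 011100001010100110001 | 0 | 1
  89 | 111000010101001100011 | 1 | 0
  90 | 110000101010011000110 | 1 | 1
  91 | 100001010100110001101 | 1 | 1
  92 | 000010101001100011011 | 0 | 0
  93 | 000101010011000110110 | 0 | 0
  94 | 001010100110001101100 | 0 | 1
  95 | 010101001100011011001 | 0 | 0
  96 | 101010011000110110010 | 1 | 0
  97 | 010100110001101100100 | 0 | 0
  98 | 101001100011011001000 | 1 | 0
  99 | 010011000110110010000 | 0 | 0
 100 | 100110001101100100000 | 1 | 1
 101 | 001100011011001000001 | 0 | 1
 102 | 011000110110010000011 | 0 | 1
 103 | 110001101100100000111 | 1 | 1
 104 | 100011011001000001111 | 1 | 1
 105 | 000110110010000011111 | 0 | 0
 106 | 001101100100000111110 | 0 | 1
 107 | 011011001000001111101 | 0 | 1
 108 | 110110010000011111011 | 1 | 1
 109 | 101100100000111110111 | 1 | 0
 110 | 011001000001111101110 | 0 | 1
 111 | 110010000011111011101 | 1 | 1
 112 | 100100000111110111011 | 1 | 1
 113 | 001000001111101110111 | 0 | 1
 114 | 010000011111011101111 | 0 | 0
 115 | 100000111110111011110 | 1 | 1
 116 | 000001111101110111101 | 0 | 0
 117 | 000011111011101111010 | 0 | 0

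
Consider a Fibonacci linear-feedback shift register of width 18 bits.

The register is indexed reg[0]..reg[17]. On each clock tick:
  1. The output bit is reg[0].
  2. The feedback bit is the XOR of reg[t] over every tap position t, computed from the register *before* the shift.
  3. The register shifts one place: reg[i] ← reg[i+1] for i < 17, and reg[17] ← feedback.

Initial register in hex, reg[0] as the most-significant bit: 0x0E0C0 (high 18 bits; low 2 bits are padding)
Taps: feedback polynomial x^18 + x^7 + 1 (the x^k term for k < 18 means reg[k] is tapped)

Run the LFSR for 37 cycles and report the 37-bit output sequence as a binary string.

0000111000001100000000100000001101000

step | reg (before) | out | fb
   0 | 000011100000110000 | 0 | 0
   1 | 000111000001100000 | 0 | 0
   2 | 001110000011000000 | 0 | 0
   3 | 011100000110000000 | 0 | 0
   4 | 111000001100000000 | 1 | 1
   5 | 110000011000000001 | 1 | 0
   6 | 100000110000000010 | 1 | 0
   7 | 000001100000000100 | 0 | 0
   8 | 000011000000001000 | 0 | 0
   9 | 000110000000010000 | 0 | 0
  10 | 001100000000100000 | 0 | 0
  11 | 011000000001000000 | 0 | 0
  12 | 110000000010000000 | 1 | 1
  13 | 100000000100000001 | 1 | 1
  14 | 000000001000000011 | 0 | 0
  15 | 000000010000000110 | 0 | 1
  16 | 000000100000001101 | 0 | 0
  17 | 000001000000011010 | 0 | 0
  18 | 000010000000110100 | 0 | 0
  19 | 000100000001101000 | 0 | 0
  20 | 001000000011010000 | 0 | 0
  21 | 010000000110100000 | 0 | 0
  22 | 100000001101000000 | 1 | 1
  23 | 000000011010000001 | 0 | 1
  24 | 000000110100000011 | 0 | 1
  25 | 000001101000000111 | 0 | 0
  26 | 000011010000001110 | 0 | 1
  27 | 000110100000011101 | 0 | 0
  28 | 001101000000111010 | 0 | 0
  29 | 011010000001110100 | 0 | 0
  30 | 110100000011101000 | 1 | 1
  31 | 101000000111010001 | 1 | 1
  32 | 010000001110100011 | 0 | 0
  33 | 100000011101000110 | 1 | 0
  34 | 000000111010001100 | 0 | 1
  35 | 000001110100011001 | 0 | 1
  36 | 000011101000110011 | 0 | 0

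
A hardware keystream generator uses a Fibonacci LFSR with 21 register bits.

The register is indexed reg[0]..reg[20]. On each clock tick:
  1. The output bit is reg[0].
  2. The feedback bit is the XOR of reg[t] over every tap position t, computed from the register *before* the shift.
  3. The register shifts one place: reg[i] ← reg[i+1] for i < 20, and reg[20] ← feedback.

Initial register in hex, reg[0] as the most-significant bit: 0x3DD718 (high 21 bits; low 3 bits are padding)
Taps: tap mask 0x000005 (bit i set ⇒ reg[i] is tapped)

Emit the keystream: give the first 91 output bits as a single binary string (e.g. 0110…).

0011110111010111000111100101010001011011001110000010100110111110110001000111101000101110101

tick  register→output (feedback)
  0  001111011101011100011→0 (1)
  1  011110111010111000111→0 (1)
  2  111101110101110001111→1 (0)
  3  111011101011100011110→1 (0)
  4  110111010111000111100→1 (1)
  5  101110101110001111001→1 (0)
  6  011101011100011110010→0 (1)
  7  111010111000111100101→1 (0)
  8  110101110001111001010→1 (1)
  9  101011100011110010101→1 (0)
 10  010111000111100101010→0 (0)
 11  101110001111001010100→1 (0)
 12  011100011110010101000→0 (1)
 13  111000111100101010001→1 (0)
 14  110001111001010100010→1 (1)
 15  100011110010101000101→1 (1)
 16  000111100101010001011→0 (0)
 17  001111001010100010110→0 (1)
 18  011110010101000101101→0 (1)
 19  111100101010001011011→1 (0)
 20  111001010100010110110→1 (0)
 21  110010101000101101100→1 (1)
 22  100101010001011011001→1 (1)
 23  001010100010110110011→0 (1)
 24  010101000101101100111→0 (0)
 25  101010001011011001110→1 (0)
 26  010100010110110011100→0 (0)
 27  101000101101100111000→1 (0)
 28  010001011011001110000→0 (0)
 29  100010110110011100000→1 (1)
 30  000101101100111000001→0 (0)
 31  001011011001110000010→0 (1)
 32  010110110011100000101→0 (0)
 33  101101100111000001010→1 (0)
 34  011011001110000010100→0 (1)
 35  110110011100000101001→1 (1)
 36  101100111000001010011→1 (0)
 37  011001110000010100110→0 (1)
 38  110011100000101001101→1 (1)
 39  100111000001010011011→1 (1)
 40  001110000010100110111→0 (1)
 41  011100000101001101111→0 (1)
 42  111000001010011011111→1 (0)
 43  110000010100110111110→1 (1)
 44  100000101001101111101→1 (1)
 45  000001010011011111011→0 (0)
 46  000010100110111110110→0 (0)
 47  000101001101111101100→0 (0)
 48  001010011011111011000→0 (1)
 49  010100110111110110001→0 (0)
 50  101001101111101100010→1 (0)
 51  010011011111011000100→0 (0)
 52  100110111110110001000→1 (1)
 53  001101111101100010001→0 (1)
 54  011011111011000100011→0 (1)
 55  110111110110001000111→1 (1)
 56  101111101100010001111→1 (0)
 57  011111011000100011110→0 (1)
 58  111110110001000111101→1 (0)
 59  111101100010001111010→1 (0)
 60  111011000100011110100→1 (0)
 61  110110001000111101000→1 (1)
 62  101100010001111010001→1 (0)
 63  011000100011110100010→0 (1)
 64  110001000111101000101→1 (1)
 65  100010001111010001011→1 (1)
 66  000100011110100010111→0 (0)
 67  001000111101000101110→0 (1)
 68  010001111010001011101→0 (0)
 69  100011110100010111010→1 (1)
 70  000111101000101110101→0 (0)
 71  001111010001011101010→0 (1)
 72  011110100010111010101→0 (1)
 73  111101000101110101011→1 (0)
 74  111010001011101010110→1 (0)
 75  110100010111010101100→1 (1)
 76  101000101110101011001→1 (0)
 77  010001011101010110010→0 (0)
 78  100010111010101100100→1 (1)
 79  000101110101011001001→0 (0)
 80  001011101010110010010→0 (1)
 81  010111010101100100101→0 (0)
 82  101110101011001001010→1 (0)
 83  011101010110010010100→0 (1)
 84  111010101100100101001→1 (0)
 85  110101011001001010010→1 (1)
 86  101010110010010100101→1 (0)
 87  010101100100101001010→0 (0)
 88  101011001001010010100→1 (0)
 89  010110010010100101000→0 (0)
 90  101100100101001010000→1 (0)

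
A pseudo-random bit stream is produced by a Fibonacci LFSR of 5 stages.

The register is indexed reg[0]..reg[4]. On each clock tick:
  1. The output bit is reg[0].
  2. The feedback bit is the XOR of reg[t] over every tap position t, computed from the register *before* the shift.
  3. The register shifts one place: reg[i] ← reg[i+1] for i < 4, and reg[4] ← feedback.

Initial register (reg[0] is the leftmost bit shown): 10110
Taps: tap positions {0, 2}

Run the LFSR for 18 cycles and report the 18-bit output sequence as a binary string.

tick  register→output (feedback)
  0  10110→1 (0)
  1  01100→0 (1)
  2  11001→1 (1)
  3  10011→1 (1)
  4  00111→0 (1)
  5  01111→0 (1)
  6  11111→1 (0)
  7  11110→1 (0)
  8  11100→1 (0)
  9  11000→1 (1)
 10  10001→1 (1)
 11  00011→0 (0)
 12  00110→0 (1)
 13  01101→0 (1)
 14  11011→1 (1)
 15  10111→1 (0)
 16  01110→0 (1)
 17  11101→1 (0)

101100111110001101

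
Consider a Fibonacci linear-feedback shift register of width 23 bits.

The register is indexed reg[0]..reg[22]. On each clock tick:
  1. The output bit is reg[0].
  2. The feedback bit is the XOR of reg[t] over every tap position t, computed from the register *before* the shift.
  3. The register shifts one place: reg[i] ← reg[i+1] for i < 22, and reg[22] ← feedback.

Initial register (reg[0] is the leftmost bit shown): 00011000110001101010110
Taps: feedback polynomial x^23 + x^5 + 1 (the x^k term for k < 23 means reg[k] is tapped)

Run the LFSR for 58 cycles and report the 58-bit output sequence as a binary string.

0001100011000110101011000000000000100110010110000000100111

step | reg (before) | out | fb
   0 | 00011000110001101010110 | 0 | 0
   1 | 00110001100011010101100 | 0 | 0
   2 | 01100011000110101011000 | 0 | 0
   3 | 11000110001101010110000 | 1 | 0
   4 | 10001100011010101100000 | 1 | 0
   5 | 00011000110101011000000 | 0 | 0
   6 | 00110001101010110000000 | 0 | 0
   7 | 01100011010101100000000 | 0 | 0
   8 | 11000110101011000000000 | 1 | 0
   9 | 10001101010110000000000 | 1 | 0
  10 | 00011010101100000000000 | 0 | 0
  11 | 00110101011000000000000 | 0 | 1
  12 | 01101010110000000000001 | 0 | 0
  13 | 11010101100000000000010 | 1 | 0
  14 | 10101011000000000000100 | 1 | 1
  15 | 01010110000000000001001 | 0 | 1
  16 | 10101100000000000010011 | 1 | 0
  17 | 01011000000000000100110 | 0 | 0
  18 | 10110000000000001001100 | 1 | 1
  19 | 01100000000000010011001 | 0 | 0
  20 | 11000000000000100110010 | 1 | 1
  21 | 10000000000001001100101 | 1 | 1
  22 | 00000000000010011001011 | 0 | 0
  23 | 00000000000100110010110 | 0 | 0
  24 | 00000000001001100101100 | 0 | 0
  25 | 00000000010011001011000 | 0 | 0
  26 | 00000000100110010110000 | 0 | 0
  27 | 00000001001100101100000 | 0 | 0
  28 | 00000010011001011000000 | 0 | 0
  29 | 00000100110010110000000 | 0 | 1
  30 | 00001001100101100000001 | 0 | 0
  31 | 00010011001011000000010 | 0 | 0
  32 | 00100110010110000000100 | 0 | 1
  33 | 01001100101100000001001 | 0 | 1
  34 | 10011001011000000010011 | 1 | 1
  35 | 00110010110000000100111 | 0 | 0
  36 | 01100101100000001001110 | 0 | 1
  37 | 11001011000000010011101 | 1 | 1
  38 | 10010110000000100111011 | 1 | 0
  39 | 00101100000001001110110 | 0 | 1
  40 | 01011000000010011101101 | 0 | 0
  41 | 10110000000100111011010 | 1 | 1
  42 | 01100000001001110110101 | 0 | 0
  43 | 11000000010011101101010 | 1 | 1
  44 | 10000000100111011010101 | 1 | 1
  45 | 00000001001110110101011 | 0 | 0
  46 | 00000010011101101010110 | 0 | 0
  47 | 00000100111011010101100 | 0 | 1
  48 | 00001001110110101011001 | 0 | 0
  49 | 00010011101101010110010 | 0 | 0
  50 | 00100111011010101100100 | 0 | 1
  51 | 01001110110101011001001 | 0 | 1
  52 | 10011101101010110010011 | 1 | 0
  53 | 00111011010101100100110 | 0 | 0
  54 | 01110110101011001001100 | 0 | 1
  55 | 11101101010110010011001 | 1 | 0
  56 | 11011010101100100110010 | 1 | 1
  57 | 10110101011001001100101 | 1 | 0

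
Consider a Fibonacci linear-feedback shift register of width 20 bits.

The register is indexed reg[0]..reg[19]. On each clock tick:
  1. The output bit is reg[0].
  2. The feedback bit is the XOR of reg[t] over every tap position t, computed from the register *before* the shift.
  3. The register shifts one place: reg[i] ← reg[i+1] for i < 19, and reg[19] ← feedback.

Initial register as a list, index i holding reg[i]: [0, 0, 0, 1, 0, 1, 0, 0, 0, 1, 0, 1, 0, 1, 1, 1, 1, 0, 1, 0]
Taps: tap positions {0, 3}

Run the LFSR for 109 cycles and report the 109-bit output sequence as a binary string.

0001010001010111101010110110111010101111000000011011110101110000110001010110111101101110111000010100000110011

tick  register→output (feedback)
  0  00010100010101111010→0 (1)
  1  00101000101011110101→0 (0)
  2  01010001010111101010→0 (1)
  3  10100010101111010101→1 (1)
  4  01000101011110101011→0 (0)
  5  10001010111101010110→1 (1)
  6  00010101111010101101→0 (1)
  7  00101011110101011011→0 (0)
  8  01010111101010110110→0 (1)
  9  10101111010101101101→1 (1)
 10  01011110101011011011→0 (1)
 11  10111101010110110111→1 (0)
 12  01111010101101101110→0 (1)
 13  11110101011011011101→1 (0)
 14  11101010110110111010→1 (1)
 15  11010101101101110101→1 (0)
 16  10101011011011101010→1 (1)
 17  01010110110111010101→0 (1)
 18  10101101101110101011→1 (1)
 19  01011011011101010111→0 (1)
 20  10110110111010101111→1 (0)
 21  01101101110101011110→0 (0)
 22  11011011101010111100→1 (0)
 23  10110111010101111000→1 (0)
 24  01101110101011110000→0 (0)
 25  11011101010111100000→1 (0)
 26  10111010101111000000→1 (0)
 27  01110101011110000000→0 (1)
 28  11101010111100000001→1 (1)
 29  11010101111000000011→1 (0)
 30  10101011110000000110→1 (1)
 31  01010111100000001101→0 (1)
 32  10101111000000011011→1 (1)
 33  01011110000000110111→0 (1)
 34  10111100000001101111→1 (0)
 35  01111000000011011110→0 (1)
 36  11110000000110111101→1 (0)
 37  11100000001101111010→1 (1)
 38  11000000011011110101→1 (1)
 39  10000000110111101011→1 (1)
 40  00000001101111010111→0 (0)
 41  00000011011110101110→0 (0)
 42  00000110111101011100→0 (0)
 43  00001101111010111000→0 (0)
 44  00011011110101110000→0 (1)
 45  00110111101011100001→0 (1)
 46  01101111010111000011→0 (0)
 47  11011110101110000110→1 (0)
 48  10111101011100001100→1 (0)
 49  01111010111000011000→0 (1)
 50  11110101110000110001→1 (0)
 51  11101011100001100010→1 (1)
 52  11010111000011000101→1 (0)
 53  10101110000110001010→1 (1)
 54  01011100001100010101→0 (1)
 55  10111000011000101011→1 (0)
 56  01110000110001010110→0 (1)
 57  11100001100010101101→1 (1)
 58  11000011000101011011→1 (1)
 59  10000110001010110111→1 (1)
 60  00001100010101101111→0 (0)
 61  00011000101011011110→0 (1)
 62  00110001010110111101→0 (1)
 63  01100010101101111011→0 (0)
 64  11000101011011110110→1 (1)
 65  10001010110111101101→1 (1)
 66  00010101101111011011→0 (1)
 67  00101011011110110111→0 (0)
 68  01010110111101101110→0 (1)
 69  10101101111011011101→1 (1)
 70  01011011110110111011→0 (1)
 71  10110111101101110111→1 (0)
 72  01101111011011101110→0 (0)
 73  11011110110111011100→1 (0)
 74  10111101101110111000→1 (0)
 75  01111011011101110000→0 (1)
 76  11110110111011100001→1 (0)
 77  11101101110111000010→1 (1)
 78  11011011101110000101→1 (0)
 79  10110111011100001010→1 (0)
 80  01101110111000010100→0 (0)
 81  11011101110000101000→1 (0)
 82  10111011100001010000→1 (0)
 83  01110111000010100000→0 (1)
 84  11101110000101000001→1 (1)
 85  11011100001010000011→1 (0)
 86  10111000010100000110→1 (0)
 87  01110000101000001100→0 (1)
 88  11100001010000011001→1 (1)
 89  11000010100000110011→1 (1)
 90  10000101000001100111→1 (1)
 91  00001010000011001111→0 (0)
 92  00010100000110011110→0 (1)
 93  00101000001100111101→0 (0)
 94  01010000011001111010→0 (1)
 95  10100000110011110101→1 (1)
 96  01000001100111101011→0 (0)
 97  10000011001111010110→1 (1)
 98  00000110011110101101→0 (0)
 99  00001100111101011010→0 (0)
100  00011001111010110100→0 (1)
101  00110011110101101001→0 (1)
102  01100111101011010011→0 (0)
103  11001111010110100110→1 (1)
104  10011110101101001101→1 (0)
105  00111101011010011010→0 (1)
106  01111010110100110101→0 (1)
107  11110101101001101011→1 (0)
108  11101011010011010110→1 (1)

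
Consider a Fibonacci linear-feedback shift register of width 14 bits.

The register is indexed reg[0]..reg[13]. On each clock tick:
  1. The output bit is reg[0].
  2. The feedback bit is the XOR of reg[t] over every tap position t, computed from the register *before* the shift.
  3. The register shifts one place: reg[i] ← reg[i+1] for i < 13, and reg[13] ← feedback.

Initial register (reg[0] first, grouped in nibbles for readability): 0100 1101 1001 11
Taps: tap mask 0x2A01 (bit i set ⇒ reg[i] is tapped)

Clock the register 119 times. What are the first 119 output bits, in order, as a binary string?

01001101100111000110111101000010101010011010001010111000011110111000100011011101101011010010110001101100011010101101011

k : reg_k → out_k, fb_k
0: 01001101100111 → 0, fb=0
1: 10011011001110 → 1, fb=0
2: 00110110011100 → 0, fb=0
3: 01101100111000 → 0, fb=1
4: 11011001110001 → 1, fb=1
5: 10110011100011 → 1, fb=0
6: 01100111000110 → 0, fb=1
7: 11001110001101 → 1, fb=1
8: 10011100011011 → 1, fb=1
9: 00111000110111 → 0, fb=1
10: 01110001101111 → 0, fb=0
11: 11100011011110 → 1, fb=1
12: 11000110111101 → 1, fb=0
13: 10001101111010 → 1, fb=0
14: 00011011110100 → 0, fb=0
15: 00110111101000 → 0, fb=0
16: 01101111010000 → 0, fb=1
17: 11011110100001 → 1, fb=0
18: 10111101000010 → 1, fb=1
19: 01111010000101 → 0, fb=0
20: 11110100001010 → 1, fb=1
21: 11101000010101 → 1, fb=0
22: 11010000101010 → 1, fb=1
23: 10100001010101 → 1, fb=0
24: 01000010101010 → 0, fb=0
25: 10000101010100 → 1, fb=1
26: 00001010101001 → 0, fb=1
27: 00010101010011 → 0, fb=0
28: 00101010100110 → 0, fb=1
29: 01010101001101 → 0, fb=0
30: 10101010011010 → 1, fb=0
31: 01010100110100 → 0, fb=0
32: 10101001101000 → 1, fb=1
33: 01010011010001 → 0, fb=0
34: 10100110100010 → 1, fb=1
35: 01001101000101 → 0, fb=0
36: 10011010001010 → 1, fb=1
37: 00110100010101 → 0, fb=1
38: 01101000101011 → 0, fb=1
39: 11010001010111 → 1, fb=0
40: 10100010101110 → 1, fb=0
41: 01000101011100 → 0, fb=0
42: 10001010111000 → 1, fb=0
43: 00010101110000 → 0, fb=1
44: 00101011100001 → 0, fb=1
45: 01010111000011 → 0, fb=1
46: 10101110000111 → 1, fb=1
47: 01011100001111 → 0, fb=0
48: 10111000011110 → 1, fb=1
49: 01110000111101 → 0, fb=1
50: 11100001111011 → 1, fb=1
51: 11000011110111 → 1, fb=0
52: 10000111101110 → 1, fb=0
53: 00001111011100 → 0, fb=0
54: 00011110111000 → 0, fb=1
55: 00111101110001 → 0, fb=0
56: 01111011100010 → 0, fb=0
57: 11110111000100 → 1, fb=0
58: 11101110001000 → 1, fb=1
59: 11011100010001 → 1, fb=1
60: 10111000100011 → 1, fb=0
61: 01110001000110 → 0, fb=1
62: 11100010001101 → 1, fb=1
63: 11000100011011 → 1, fb=1
64: 10001000110111 → 1, fb=0
65: 00010001101110 → 0, fb=1
66: 00100011011101 → 0, fb=1
67: 01000110111011 → 0, fb=0
68: 10001101110110 → 1, fb=1
69: 00011011101101 → 0, fb=0
70: 00110111011010 → 0, fb=1
71: 01101110110101 → 0, fb=1
72: 11011101101011 → 1, fb=0
73: 10111011010110 → 1, fb=1
74: 01110110101101 → 0, fb=0
75: 11101101011010 → 1, fb=0
76: 11011010110100 → 1, fb=1
77: 10110101101001 → 1, fb=0
78: 01101011010010 → 0, fb=1
79: 11010110100101 → 1, fb=1
80: 10101101001011 → 1, fb=0
81: 01011010010110 → 0, fb=0
82: 10110100101100 → 1, fb=0
83: 01101001011000 → 0, fb=1
84: 11010010110001 → 1, fb=1
85: 10100101100011 → 1, fb=0
86: 01001011000110 → 0, fb=1
87: 10010110001101 → 1, fb=1
88: 00101100011011 → 0, fb=0
89: 01011000110110 → 0, fb=0
90: 10110001101100 → 1, fb=0
91: 01100011011000 → 0, fb=1
92: 11000110110001 → 1, fb=1
93: 10001101100011 → 1, fb=0
94: 00011011000110 → 0, fb=1
95: 00110110001101 → 0, fb=0
96: 01101100011010 → 0, fb=1
97: 11011000110101 → 1, fb=0
98: 10110001101010 → 1, fb=1
99: 01100011010101 → 0, fb=1
100: 11000110101011 → 1, fb=0
101: 10001101010110 → 1, fb=1
102: 00011010101101 → 0, fb=0
103: 00110101011010 → 0, fb=1
104: 01101010110101 → 0, fb=1
105: 11010101101011 → 1, fb=0
106: 10101011010110 → 1, fb=1
107: 01010110101101 → 0, fb=0
108: 10101101011010 → 1, fb=0
109: 01011010110100 → 0, fb=0
110: 10110101101000 → 1, fb=1
111: 01101011010001 → 0, fb=0
112: 11010110100010 → 1, fb=1
113: 10101101000101 → 1, fb=1
114: 01011010001011 → 0, fb=1
115: 10110100010111 → 1, fb=0
116: 01101000101110 → 0, fb=1
117: 11010001011101 → 1, fb=0
118: 10100010111010 → 1, fb=0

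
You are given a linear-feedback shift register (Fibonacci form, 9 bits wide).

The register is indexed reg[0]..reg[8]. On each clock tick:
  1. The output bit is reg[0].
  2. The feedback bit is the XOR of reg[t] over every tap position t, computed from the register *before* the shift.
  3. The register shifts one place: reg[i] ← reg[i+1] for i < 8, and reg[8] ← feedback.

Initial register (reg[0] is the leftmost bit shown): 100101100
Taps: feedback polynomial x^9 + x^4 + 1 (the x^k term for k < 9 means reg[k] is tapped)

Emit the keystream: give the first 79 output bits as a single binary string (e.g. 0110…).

tick  register→output (feedback)
  0  100101100→1 (1)
  1  001011001→0 (1)
  2  010110011→0 (1)
  3  101100111→1 (1)
  4  011001111→0 (0)
  5  110011110→1 (0)
  6  100111100→1 (0)
  7  001111000→0 (1)
  8  011110001→0 (1)
  9  111100011→1 (1)
 10  111000111→1 (1)
 11  110001111→1 (1)
 12  100011111→1 (0)
 13  000111110→0 (1)
 14  001111101→0 (1)
 15  011111011→0 (1)
 16  111110111→1 (0)
 17  111101110→1 (1)
 18  111011101→1 (0)
 19  110111010→1 (0)
 20  101110100→1 (0)
 21  011101000→0 (0)
 22  111010000→1 (0)
 23  110100000→1 (1)
 24  101000001→1 (1)
 25  010000011→0 (0)
 26  100000110→1 (1)
 27  000001101→0 (0)
 28  000011010→0 (1)
 29  000110101→0 (1)
 30  001101011→0 (0)
 31  011010110→0 (1)
 32  110101101→1 (1)
 33  101011011→1 (0)
 34  010110110→0 (1)
 35  101101101→1 (1)
 36  011011011→0 (1)
 37  110110111→1 (0)
 38  101101110→1 (1)
 39  011011101→0 (1)
 40  110111011→1 (0)
 41  101110110→1 (0)
 42  011101100→0 (0)
 43  111011000→1 (0)
 44  110110000→1 (0)
 45  101100000→1 (1)
 46  011000001→0 (0)
 47  110000010→1 (1)
 48  100000101→1 (1)
 49  000001011→0 (0)
 50  000010110→0 (1)
 51  000101101→0 (0)
 52  001011010→0 (1)
 53  010110101→0 (1)
 54  101101011→1 (1)
 55  011010111→0 (1)
 56  110101111→1 (1)
 57  101011111→1 (0)
 58  010111110→0 (1)
 59  101111101→1 (0)
 60  011111010→0 (1)
 61  111110101→1 (0)
 62  111101010→1 (1)
 63  111010101→1 (0)
 64  110101010→1 (1)
 65  101010101→1 (0)
 66  010101010→0 (0)
 67  101010100→1 (0)
 68  010101000→0 (0)
 69  101010000→1 (0)
 70  010100000→0 (0)
 71  101000000→1 (1)
 72  010000001→0 (0)
 73  100000010→1 (1)
 74  000000101→0 (0)
 75  000001010→0 (0)
 76  000010100→0 (1)
 77  000101001→0 (0)
 78  001010010→0 (1)

1001011001111000111110111010000011010110110111011000001011010111110101010100000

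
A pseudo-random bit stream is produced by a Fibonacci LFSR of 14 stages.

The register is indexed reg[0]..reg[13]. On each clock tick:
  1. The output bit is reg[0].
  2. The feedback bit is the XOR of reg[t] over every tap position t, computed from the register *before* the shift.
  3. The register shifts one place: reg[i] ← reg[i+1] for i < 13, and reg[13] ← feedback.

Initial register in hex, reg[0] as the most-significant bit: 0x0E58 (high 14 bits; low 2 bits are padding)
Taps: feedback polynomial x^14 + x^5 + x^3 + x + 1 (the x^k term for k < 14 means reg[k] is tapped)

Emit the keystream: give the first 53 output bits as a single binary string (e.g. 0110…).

k : reg_k → out_k, fb_k
0: 00001110010110 → 0, fb=1
1: 00011100101101 → 0, fb=0
2: 00111001011010 → 0, fb=1
3: 01110010110101 → 0, fb=0
4: 11100101101010 → 1, fb=1
5: 11001011010101 → 1, fb=0
6: 10010110101010 → 1, fb=1
7: 00101101010101 → 0, fb=1
8: 01011010101011 → 0, fb=0
9: 10110101010110 → 1, fb=1
10: 01101010101101 → 0, fb=1
11: 11010101011011 → 1, fb=0
12: 10101010110110 → 1, fb=1
13: 01010101101101 → 0, fb=1
14: 10101011011011 → 1, fb=1
15: 01010110110111 → 0, fb=1
16: 10101101101111 → 1, fb=0
17: 01011011011110 → 0, fb=0
18: 10110110111100 → 1, fb=1
19: 01101101111001 → 0, fb=0
20: 11011011110010 → 1, fb=1
21: 10110111100101 → 1, fb=1
22: 01101111001011 → 0, fb=0
23: 11011110010110 → 1, fb=0
24: 10111100101100 → 1, fb=1
25: 01111001011001 → 0, fb=0
26: 11110010110010 → 1, fb=1
27: 11100101100101 → 1, fb=1
28: 11001011001011 → 1, fb=0
29: 10010110010110 → 1, fb=1
30: 00101100101101 → 0, fb=1
31: 01011001011011 → 0, fb=0
32: 10110010110110 → 1, fb=0
33: 01100101101100 → 0, fb=0
34: 11001011011000 → 1, fb=0
35: 10010110110000 → 1, fb=1
36: 00101101100001 → 0, fb=1
37: 01011011000011 → 0, fb=0
38: 10110110000110 → 1, fb=1
39: 01101100001101 → 0, fb=0
40: 11011000011010 → 1, fb=1
41: 10110000110101 → 1, fb=0
42: 01100001101010 → 0, fb=1
43: 11000011010101 → 1, fb=0
44: 10000110101010 → 1, fb=0
45: 00001101010100 → 0, fb=1
46: 00011010101001 → 0, fb=1
47: 00110101010011 → 0, fb=0
48: 01101010100110 → 0, fb=1
49: 11010101001101 → 1, fb=0
50: 10101010011010 → 1, fb=1
51: 01010100110101 → 0, fb=1
52: 10101001101011 → 1, fb=1

00001110010110101010110110111100101100101101100001101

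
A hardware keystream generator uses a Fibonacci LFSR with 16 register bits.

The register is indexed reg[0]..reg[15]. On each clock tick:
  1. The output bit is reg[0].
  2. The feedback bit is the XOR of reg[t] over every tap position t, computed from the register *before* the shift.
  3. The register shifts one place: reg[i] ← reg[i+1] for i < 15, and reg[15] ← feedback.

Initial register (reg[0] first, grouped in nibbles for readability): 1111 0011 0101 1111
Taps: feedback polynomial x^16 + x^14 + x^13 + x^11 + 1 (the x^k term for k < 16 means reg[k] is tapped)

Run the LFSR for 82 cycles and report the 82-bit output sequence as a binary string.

k : reg_k → out_k, fb_k
0: 1111001101011111 → 1, fb=0
1: 1110011010111110 → 1, fb=0
2: 1100110101111100 → 1, fb=1
3: 1001101011111001 → 1, fb=0
4: 0011010111110010 → 0, fb=0
5: 0110101111100100 → 0, fb=1
6: 1101011111001001 → 1, fb=1
7: 1010111110010011 → 1, fb=1
8: 0101111100100111 → 0, fb=0
9: 1011111001001110 → 1, fb=1
10: 0111110010011101 → 0, fb=0
11: 1111100100111010 → 1, fb=1
12: 1111001001110101 → 1, fb=1
13: 1110010011101011 → 1, fb=0
14: 1100100111010110 → 1, fb=0
15: 1001001110101100 → 1, fb=0
16: 0010011101011000 → 0, fb=1
17: 0100111010110001 → 0, fb=1
18: 1001110101100011 → 1, fb=0
19: 0011101011000110 → 0, fb=0
20: 0111010110001100 → 0, fb=1
21: 1110101100011001 → 1, fb=0
22: 1101011000110010 → 1, fb=1
23: 1010110001100101 → 1, fb=0
24: 0101100011001010 → 0, fb=1
25: 1011000110010101 → 1, fb=1
26: 0110001100101011 → 0, fb=1
27: 1100011001010111 → 1, fb=0
28: 1000110010101110 → 1, fb=1
29: 0001100101011101 → 0, fb=0
30: 0011001010111010 → 0, fb=0
31: 0110010101110100 → 0, fb=0
32: 1100101011101000 → 1, fb=1
33: 1001010111010001 → 1, fb=0
34: 0010101110100010 → 0, fb=1
35: 0101011101000101 → 0, fb=1
36: 1010111010001011 → 1, fb=0
37: 0101110100010110 → 0, fb=1
38: 1011101000101101 → 1, fb=0
39: 0111010001011010 → 0, fb=0
40: 1110100010110100 → 1, fb=1
41: 1101000101101001 → 1, fb=1
42: 1010001011010011 → 1, fb=1
43: 0100010110100111 → 0, fb=0
44: 1000101101001110 → 1, fb=1
45: 0001011010011101 → 0, fb=0
46: 0010110100111010 → 0, fb=0
47: 0101101001110100 → 0, fb=0
48: 1011010011101000 → 1, fb=1
49: 0110100111010001 → 0, fb=1
50: 1101001110100011 → 1, fb=0
51: 1010011101000110 → 1, fb=1
52: 0100111010001101 → 0, fb=1
53: 1001110100011011 → 1, fb=1
54: 0011101000110111 → 0, fb=1
55: 0111010001101111 → 0, fb=0
56: 1110100011011110 → 1, fb=0
57: 1101000110111100 → 1, fb=1
58: 1010001101111001 → 1, fb=0
59: 0100011011110010 → 0, fb=0
60: 1000110111100100 → 1, fb=0
61: 0001101111001000 → 0, fb=0
62: 0011011110010000 → 0, fb=1
63: 0110111100100001 → 0, fb=0
64: 1101111001000010 → 1, fb=0
65: 1011110010000100 → 1, fb=0
66: 0111100100001000 → 0, fb=0
67: 1111001000010000 → 1, fb=0
68: 1110010000100000 → 1, fb=1
69: 1100100001000001 → 1, fb=1
70: 1001000010000011 → 1, fb=0
71: 0010000100000110 → 0, fb=0
72: 0100001000001100 → 0, fb=1
73: 1000010000011001 → 1, fb=0
74: 0000100000110010 → 0, fb=0
75: 0001000001100100 → 0, fb=1
76: 0010000011001001 → 0, fb=0
77: 0100000110010010 → 0, fb=0
78: 1000001100100100 → 1, fb=0
79: 0000011001001000 → 0, fb=0
80: 0000110010010000 → 0, fb=1
81: 0001100100100001 → 0, fb=0

1111001101011111001001110101100011001010111010001011010011101000110111100100001000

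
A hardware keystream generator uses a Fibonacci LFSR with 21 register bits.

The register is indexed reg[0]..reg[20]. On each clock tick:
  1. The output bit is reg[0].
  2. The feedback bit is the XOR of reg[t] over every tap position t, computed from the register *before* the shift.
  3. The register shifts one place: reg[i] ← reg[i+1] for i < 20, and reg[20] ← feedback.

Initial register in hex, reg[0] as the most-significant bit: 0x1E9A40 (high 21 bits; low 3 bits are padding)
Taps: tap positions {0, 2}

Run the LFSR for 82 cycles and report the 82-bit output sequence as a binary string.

tick  register→output (feedback)
  0  000111101001101001000→0 (0)
  1  001111010011010010000→0 (1)
  2  011110100110100100001→0 (1)
  3  111101001101001000011→1 (0)
  4  111010011010010000110→1 (0)
  5  110100110100100001100→1 (1)
  6  101001101001000011001→1 (0)
  7  010011010010000110010→0 (0)
  8  100110100100001100100→1 (1)
  9  001101001000011001001→0 (1)
 10  011010010000110010011→0 (1)
 11  110100100001100100111→1 (1)
 12  101001000011001001111→1 (0)
 13  010010000110010011110→0 (0)
 14  100100001100100111100→1 (1)
 15  001000011001001111001→0 (1)
 16  010000110010011110011→0 (0)
 17  100001100100111100110→1 (1)
 18  000011001001111001101→0 (0)
 19  000110010011110011010→0 (0)
 20  001100100111100110100→0 (1)
 21  011001001111001101001→0 (1)
 22  110010011110011010011→1 (1)
 23  100100111100110100111→1 (1)
 24  001001111001101001111→0 (1)
 25  010011110011010011111→0 (0)
 26  100111100110100111110→1 (1)
 27  001111001101001111101→0 (1)
 28  011110011010011111011→0 (1)
 29  111100110100111110111→1 (0)
 30  111001101001111101110→1 (0)
 31  110011010011111011100→1 (1)
 32  100110100111110111001→1 (1)
 33  001101001111101110011→0 (1)
 34  011010011111011100111→0 (1)
 35  110100111110111001111→1 (1)
 36  101001111101110011111→1 (0)
 37  010011111011100111110→0 (0)
 38  100111110111001111100→1 (1)
 39  001111101110011111001→0 (1)
 40  011111011100111110011→0 (1)
 41  111110111001111100111→1 (0)
 42  111101110011111001110→1 (0)
 43  111011100111110011100→1 (0)
 44  110111001111100111000→1 (1)
 45  101110011111001110001→1 (0)
 46  011100111110011100010→0 (1)
 47  111001111100111000101→1 (0)
 48  110011111001110001010→1 (1)
 49  100111110011100010101→1 (1)
 50  001111100111000101011→0 (1)
 51  011111001110001010111→0 (1)
 52  111110011100010101111→1 (0)
 53  111100111000101011110→1 (0)
 54  111001110001010111100→1 (0)
 55  110011100010101111000→1 (1)
 56  100111000101011110001→1 (1)
 57  001110001010111100011→0 (1)
 58  011100010101111000111→0 (1)
 59  111000101011110001111→1 (0)
 60  110001010111100011110→1 (1)
 61  100010101111000111101→1 (1)
 62  000101011110001111011→0 (0)
 63  001010111100011110110→0 (1)
 64  010101111000111101101→0 (0)
 65  101011110001111011010→1 (0)
 66  010111100011110110100→0 (0)
 67  101111000111101101000→1 (0)
 68  011110001111011010000→0 (1)
 69  111100011110110100001→1 (0)
 70  111000111101101000010→1 (0)
 71  110001111011010000100→1 (1)
 72  100011110110100001001→1 (1)
 73  000111101101000010011→0 (0)
 74  001111011010000100110→0 (1)
 75  011110110100001001101→0 (1)
 76  111101101000010011011→1 (0)
 77  111011010000100110110→1 (0)
 78  110110100001001101100→1 (1)
 79  101101000010011011001→1 (0)
 80  011010000100110110010→0 (1)
 81  110100001001101100101→1 (1)

0001111010011010010000110010011110011010011111011100111110011100010101111000111101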